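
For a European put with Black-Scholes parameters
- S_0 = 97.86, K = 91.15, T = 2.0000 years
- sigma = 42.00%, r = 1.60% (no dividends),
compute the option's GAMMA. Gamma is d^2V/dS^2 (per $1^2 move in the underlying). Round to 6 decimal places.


d1 = 0.4704472072; d2 = -0.1235224890
phi(d1) = 0.3571502131; exp(-qT) = 1.0000000000; exp(-rT) = 0.9685065821
Gamma = exp(-qT) * phi(d1) / (S * sigma * sqrt(T)) = 1.0000000000 * 0.3571502131 / (97.8600 * 0.4200 * 1.4142135624) = 0.006144

Answer: Gamma = 0.006144


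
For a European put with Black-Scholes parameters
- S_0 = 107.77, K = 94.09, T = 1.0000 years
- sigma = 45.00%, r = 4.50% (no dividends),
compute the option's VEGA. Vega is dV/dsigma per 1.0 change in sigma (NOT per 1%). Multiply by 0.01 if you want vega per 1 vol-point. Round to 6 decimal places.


d1 = 0.6266612346; d2 = 0.1766612346
phi(d1) = 0.3278199728; exp(-qT) = 1.0000000000; exp(-rT) = 0.9559974818
Vega = S * exp(-qT) * phi(d1) * sqrt(T) = 107.7700 * 1.0000000000 * 0.3278199728 * 1.0000000000 = 35.329158

Answer: Vega = 35.329158


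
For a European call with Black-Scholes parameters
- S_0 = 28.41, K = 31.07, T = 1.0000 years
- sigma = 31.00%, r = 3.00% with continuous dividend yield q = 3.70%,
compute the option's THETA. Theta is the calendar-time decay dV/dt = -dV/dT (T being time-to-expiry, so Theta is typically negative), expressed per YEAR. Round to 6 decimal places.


d1 = -0.1562952501; d2 = -0.4662952501
phi(d1) = 0.3940991956; exp(-qT) = 0.9636761353; exp(-rT) = 0.9704455335
Theta = -S*exp(-qT)*phi(d1)*sigma/(2*sqrt(T)) - r*K*exp(-rT)*N(d2) + q*S*exp(-qT)*N(d1)
N(d1) = 0.4379001501; N(d2) = 0.3205020891; sqrt(T) = 1.0000000000
Term 1 = -28.4100 * 0.9636761353 * 0.3940991956 * 0.3100 / (2 * 1.0000000000) = -1.6723977880
Term 2 = -0.0300 * 31.0700 * 0.9704455335 * 0.3205020891 = -0.2899108960
Term 3 = 0.0370 * 28.4100 * 0.9636761353 * 0.4379001501 = 0.4435873534
Theta = -1.6723977880 + (-0.2899108960) + (0.4435873534) = -1.518721

Answer: Theta = -1.518721


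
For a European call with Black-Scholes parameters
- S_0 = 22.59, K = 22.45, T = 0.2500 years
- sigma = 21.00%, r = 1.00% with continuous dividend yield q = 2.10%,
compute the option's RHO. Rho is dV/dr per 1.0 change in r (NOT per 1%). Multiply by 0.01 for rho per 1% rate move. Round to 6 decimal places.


Answer: Rho = 2.755730

Derivation:
d1 = 0.0855163456; d2 = -0.0194836544
phi(d1) = 0.3974862026; exp(-qT) = 0.9947637572; exp(-rT) = 0.9975031224
N(d2) = 0.4922276382
Rho = K*T*exp(-rT)*N(d2) = 22.4500 * 0.2500 * 0.9975031224 * 0.4922276382 = 2.755730


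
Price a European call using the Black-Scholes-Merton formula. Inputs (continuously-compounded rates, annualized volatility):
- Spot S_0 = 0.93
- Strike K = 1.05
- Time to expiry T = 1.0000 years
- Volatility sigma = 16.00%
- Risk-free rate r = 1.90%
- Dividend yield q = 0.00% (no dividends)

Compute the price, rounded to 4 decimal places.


Answer: Price = 0.0247

Derivation:
d1 = (ln(S/K) + (r - q + 0.5*sigma^2) * T) / (sigma * sqrt(T)) = -0.55975536
d2 = d1 - sigma * sqrt(T) = -0.71975536
exp(-rT) = 0.98117936; exp(-qT) = 1.00000000
C = S_0 * exp(-qT) * N(d1) - K * exp(-rT) * N(d2)
N(d1) = 0.28782316; N(d2) = 0.23583782
C = 0.9300 * 1.00000000 * 0.28782316 - 1.0500 * 0.98117936 * 0.23583782 = 0.0247


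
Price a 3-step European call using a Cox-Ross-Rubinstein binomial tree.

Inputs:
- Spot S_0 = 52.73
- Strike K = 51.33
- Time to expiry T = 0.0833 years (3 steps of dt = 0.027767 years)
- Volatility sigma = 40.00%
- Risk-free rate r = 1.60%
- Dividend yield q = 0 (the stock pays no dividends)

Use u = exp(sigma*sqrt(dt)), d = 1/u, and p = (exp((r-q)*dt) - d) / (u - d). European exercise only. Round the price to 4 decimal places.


Answer: Price = V(0,0) = 3.3386

Derivation:
dt = T/N = 0.027767
u = exp(sigma*sqrt(dt)) = 1.068925; d = 1/u = 0.935519
p = (exp((r-q)*dt) - d) / (u - d) = 0.486674
Discount per step: exp(-r*dt) = 0.999556
Stock lattice S(k, i) with i counting down-moves:
  k=0: S(0,0) = 52.7300
  k=1: S(1,0) = 56.3644; S(1,1) = 49.3299
  k=2: S(2,0) = 60.2493; S(2,1) = 52.7300; S(2,2) = 46.1491
  k=3: S(3,0) = 64.4020; S(3,1) = 56.3644; S(3,2) = 49.3299; S(3,3) = 43.1734
Terminal payoffs V(N, i) = max(S_T - K, 0):
  V(3,0) = 13.071991; V(3,1) = 5.034407; V(3,2) = 0.000000; V(3,3) = 0.000000
Backward induction: V(k, i) = exp(-r*dt) * [p * V(k+1, i) + (1-p) * V(k+1, i+1)].
  V(2,0) = exp(-r*dt) * [p*13.071991 + (1-p)*5.034407] = 8.942115
  V(2,1) = exp(-r*dt) * [p*5.034407 + (1-p)*0.000000] = 2.449026
  V(2,2) = exp(-r*dt) * [p*0.000000 + (1-p)*0.000000] = 0.000000
  V(1,0) = exp(-r*dt) * [p*8.942115 + (1-p)*2.449026] = 5.606551
  V(1,1) = exp(-r*dt) * [p*2.449026 + (1-p)*0.000000] = 1.191347
  V(0,0) = exp(-r*dt) * [p*5.606551 + (1-p)*1.191347] = 3.338627


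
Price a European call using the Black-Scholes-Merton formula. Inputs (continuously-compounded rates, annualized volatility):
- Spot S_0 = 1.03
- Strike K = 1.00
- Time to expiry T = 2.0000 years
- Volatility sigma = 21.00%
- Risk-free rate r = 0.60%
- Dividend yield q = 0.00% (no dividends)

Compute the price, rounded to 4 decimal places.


d1 = (ln(S/K) + (r - q + 0.5*sigma^2) * T) / (sigma * sqrt(T)) = 0.28842819
d2 = d1 - sigma * sqrt(T) = -0.00855666
exp(-rT) = 0.98807171; exp(-qT) = 1.00000000
C = S_0 * exp(-qT) * N(d1) - K * exp(-rT) * N(d2)
N(d1) = 0.61349050; N(d2) = 0.49658643
C = 1.0300 * 1.00000000 * 0.61349050 - 1.0000 * 0.98807171 * 0.49658643 = 0.1412

Answer: Price = 0.1412


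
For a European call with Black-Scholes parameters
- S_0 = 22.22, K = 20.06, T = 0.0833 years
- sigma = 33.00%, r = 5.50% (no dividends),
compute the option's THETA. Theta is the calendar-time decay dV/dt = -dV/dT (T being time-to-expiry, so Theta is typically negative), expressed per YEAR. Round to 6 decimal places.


Answer: Theta = -3.500675

Derivation:
d1 = 1.1694436478; d2 = 1.0741999078
phi(d1) = 0.2013445306; exp(-qT) = 1.0000000000; exp(-rT) = 0.9954289791
Theta = -S*exp(-qT)*phi(d1)*sigma/(2*sqrt(T)) - r*K*exp(-rT)*N(d2) + q*S*exp(-qT)*N(d1)
N(d1) = 0.8788875335; N(d2) = 0.8586334531; sqrt(T) = 0.2886173938
Term 1 = -22.2200 * 1.0000000000 * 0.2013445306 * 0.3300 / (2 * 0.2886173938) = -2.5576748609
Term 2 = -0.0550 * 20.0600 * 0.9954289791 * 0.8586334531 = -0.9430000223
Term 3 = 0 (no dividend yield, q = 0)
Theta = -2.5576748609 + (-0.9430000223) + (0.0000000000) = -3.500675


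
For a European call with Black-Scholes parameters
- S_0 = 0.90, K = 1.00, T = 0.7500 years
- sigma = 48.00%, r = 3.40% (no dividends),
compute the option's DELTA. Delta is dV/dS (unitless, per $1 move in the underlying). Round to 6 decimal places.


d1 = 0.0157315544; d2 = -0.3999606395
phi(d1) = 0.3988929180; exp(-qT) = 1.0000000000; exp(-rT) = 0.9748223790
N(d1) = 0.5062757233
Delta = exp(-qT) * N(d1) = 1.0000000000 * 0.5062757233 = 0.506276

Answer: Delta = 0.506276


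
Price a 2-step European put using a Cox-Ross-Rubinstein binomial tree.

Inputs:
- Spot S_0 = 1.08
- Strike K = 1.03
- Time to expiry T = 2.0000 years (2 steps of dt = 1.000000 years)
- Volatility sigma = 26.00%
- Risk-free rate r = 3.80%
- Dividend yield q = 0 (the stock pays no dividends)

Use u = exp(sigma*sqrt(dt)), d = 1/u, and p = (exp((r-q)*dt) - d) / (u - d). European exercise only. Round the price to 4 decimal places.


Answer: Price = V(0,0) = 0.0867

Derivation:
dt = T/N = 1.000000
u = exp(sigma*sqrt(dt)) = 1.296930; d = 1/u = 0.771052
p = (exp((r-q)*dt) - d) / (u - d) = 0.509014
Discount per step: exp(-r*dt) = 0.962713
Stock lattice S(k, i) with i counting down-moves:
  k=0: S(0,0) = 1.0800
  k=1: S(1,0) = 1.4007; S(1,1) = 0.8327
  k=2: S(2,0) = 1.8166; S(2,1) = 1.0800; S(2,2) = 0.6421
Terminal payoffs V(N, i) = max(K - S_T, 0):
  V(2,0) = 0.000000; V(2,1) = 0.000000; V(2,2) = 0.387918
Backward induction: V(k, i) = exp(-r*dt) * [p * V(k+1, i) + (1-p) * V(k+1, i+1)].
  V(1,0) = exp(-r*dt) * [p*0.000000 + (1-p)*0.000000] = 0.000000
  V(1,1) = exp(-r*dt) * [p*0.000000 + (1-p)*0.387918] = 0.183360
  V(0,0) = exp(-r*dt) * [p*0.000000 + (1-p)*0.183360] = 0.086670


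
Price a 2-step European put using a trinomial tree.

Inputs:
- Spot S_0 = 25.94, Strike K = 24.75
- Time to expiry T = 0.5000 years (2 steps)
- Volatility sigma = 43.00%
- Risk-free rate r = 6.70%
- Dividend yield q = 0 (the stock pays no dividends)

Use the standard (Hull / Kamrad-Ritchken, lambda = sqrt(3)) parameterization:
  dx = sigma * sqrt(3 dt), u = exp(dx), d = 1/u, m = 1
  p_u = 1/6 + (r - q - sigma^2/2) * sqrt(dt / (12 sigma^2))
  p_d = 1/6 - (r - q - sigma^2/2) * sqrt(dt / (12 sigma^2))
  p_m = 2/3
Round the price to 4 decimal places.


dt = T/N = 0.250000; dx = sigma*sqrt(3*dt) = 0.372391
u = exp(dx) = 1.451200; d = 1/u = 0.689085
p_u = 0.158124, p_m = 0.666667, p_d = 0.175209
Discount per step: exp(-r*dt) = 0.983390
Stock lattice S(k, j) with j the centered position index:
  k=0: S(0,+0) = 25.9400
  k=1: S(1,-1) = 17.8749; S(1,+0) = 25.9400; S(1,+1) = 37.6441
  k=2: S(2,-2) = 12.3173; S(2,-1) = 17.8749; S(2,+0) = 25.9400; S(2,+1) = 37.6441; S(2,+2) = 54.6292
Terminal payoffs V(N, j) = max(K - S_T, 0):
  V(2,-2) = 12.432706; V(2,-1) = 6.875140; V(2,+0) = 0.000000; V(2,+1) = 0.000000; V(2,+2) = 0.000000
Backward induction: V(k, j) = exp(-r*dt) * [p_u * V(k+1, j+1) + p_m * V(k+1, j) + p_d * V(k+1, j-1)]
  V(1,-1) = exp(-r*dt) * [p_u*0.000000 + p_m*6.875140 + p_d*12.432706] = 6.649438
  V(1,+0) = exp(-r*dt) * [p_u*0.000000 + p_m*0.000000 + p_d*6.875140] = 1.184581
  V(1,+1) = exp(-r*dt) * [p_u*0.000000 + p_m*0.000000 + p_d*0.000000] = 0.000000
  V(0,+0) = exp(-r*dt) * [p_u*0.000000 + p_m*1.184581 + p_d*6.649438] = 1.922295

Answer: Price = V(0,0) = 1.9223


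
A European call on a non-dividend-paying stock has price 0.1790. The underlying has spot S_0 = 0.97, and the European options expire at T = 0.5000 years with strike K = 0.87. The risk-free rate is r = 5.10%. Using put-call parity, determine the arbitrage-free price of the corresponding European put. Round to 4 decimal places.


Answer: Put price = 0.0571

Derivation:
Put-call parity: C - P = S_0 * exp(-qT) - K * exp(-rT).
S_0 * exp(-qT) = 0.9700 * 1.00000000 = 0.97000000
K * exp(-rT) = 0.8700 * 0.97482238 = 0.84809547
P = C - S*exp(-qT) + K*exp(-rT)
P = 0.1790 - 0.97000000 + 0.84809547 = 0.0571


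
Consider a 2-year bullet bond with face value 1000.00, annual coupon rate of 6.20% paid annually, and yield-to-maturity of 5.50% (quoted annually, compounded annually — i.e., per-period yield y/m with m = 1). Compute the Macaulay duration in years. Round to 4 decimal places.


Answer: Macaulay duration = 1.9420 years

Derivation:
Coupon per period c = face * coupon_rate / m = 62.000000
Periods per year m = 1; per-period yield y/m = 0.055000
Number of cashflows N = 2
Cashflows (t years, CF_t, discount factor 1/(1+y/m)^(m*t), PV):
  t = 1.0000: CF_t = 62.000000, DF = 0.947867, PV = 58.767773
  t = 2.0000: CF_t = 1062.000000, DF = 0.898452, PV = 954.156465
Price P = sum_t PV_t = 1012.924238
Macaulay numerator sum_t t * PV_t:
  t * PV_t at t = 1.0000: 58.767773
  t * PV_t at t = 2.0000: 1908.312931
Macaulay duration D = (sum_t t * PV_t) / P = 1967.080703 / 1012.924238 = 1.941982


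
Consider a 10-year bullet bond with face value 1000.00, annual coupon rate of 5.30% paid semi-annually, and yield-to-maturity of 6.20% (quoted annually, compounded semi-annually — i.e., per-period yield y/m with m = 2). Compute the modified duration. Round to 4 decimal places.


Answer: Modified duration = 7.5670

Derivation:
Coupon per period c = face * coupon_rate / m = 26.500000
Periods per year m = 2; per-period yield y/m = 0.031000
Number of cashflows N = 20
Cashflows (t years, CF_t, discount factor 1/(1+y/m)^(m*t), PV):
  t = 0.5000: CF_t = 26.500000, DF = 0.969932, PV = 25.703201
  t = 1.0000: CF_t = 26.500000, DF = 0.940768, PV = 24.930360
  t = 1.5000: CF_t = 26.500000, DF = 0.912481, PV = 24.180756
  t = 2.0000: CF_t = 26.500000, DF = 0.885045, PV = 23.453692
  t = 2.5000: CF_t = 26.500000, DF = 0.858434, PV = 22.748489
  t = 3.0000: CF_t = 26.500000, DF = 0.832622, PV = 22.064489
  t = 3.5000: CF_t = 26.500000, DF = 0.807587, PV = 21.401057
  t = 4.0000: CF_t = 26.500000, DF = 0.783305, PV = 20.757572
  t = 4.5000: CF_t = 26.500000, DF = 0.759752, PV = 20.133435
  t = 5.0000: CF_t = 26.500000, DF = 0.736908, PV = 19.528065
  t = 5.5000: CF_t = 26.500000, DF = 0.714751, PV = 18.940898
  t = 6.0000: CF_t = 26.500000, DF = 0.693260, PV = 18.371385
  t = 6.5000: CF_t = 26.500000, DF = 0.672415, PV = 17.818996
  t = 7.0000: CF_t = 26.500000, DF = 0.652197, PV = 17.283216
  t = 7.5000: CF_t = 26.500000, DF = 0.632587, PV = 16.763546
  t = 8.0000: CF_t = 26.500000, DF = 0.613566, PV = 16.259502
  t = 8.5000: CF_t = 26.500000, DF = 0.595117, PV = 15.770613
  t = 9.0000: CF_t = 26.500000, DF = 0.577224, PV = 15.296423
  t = 9.5000: CF_t = 26.500000, DF = 0.559868, PV = 14.836492
  t = 10.0000: CF_t = 1026.500000, DF = 0.543034, PV = 557.423980
Price P = sum_t PV_t = 933.666166
First compute Macaulay numerator sum_t t * PV_t:
  t * PV_t at t = 0.5000: 12.851600
  t * PV_t at t = 1.0000: 24.930360
  t * PV_t at t = 1.5000: 36.271134
  t * PV_t at t = 2.0000: 46.907383
  t * PV_t at t = 2.5000: 56.871221
  t * PV_t at t = 3.0000: 66.193468
  t * PV_t at t = 3.5000: 74.903698
  t * PV_t at t = 4.0000: 83.030288
  t * PV_t at t = 4.5000: 90.600459
  t * PV_t at t = 5.0000: 97.640327
  t * PV_t at t = 5.5000: 104.174937
  t * PV_t at t = 6.0000: 110.228308
  t * PV_t at t = 6.5000: 115.823473
  t * PV_t at t = 7.0000: 120.982513
  t * PV_t at t = 7.5000: 125.726596
  t * PV_t at t = 8.0000: 130.076013
  t * PV_t at t = 8.5000: 134.050207
  t * PV_t at t = 9.0000: 137.667811
  t * PV_t at t = 9.5000: 140.946676
  t * PV_t at t = 10.0000: 5574.239803
Macaulay duration D = 7284.116277 / 933.666166 = 7.801628
Modified duration = D / (1 + y/m) = 7.801628 / (1 + 0.031000) = 7.567050


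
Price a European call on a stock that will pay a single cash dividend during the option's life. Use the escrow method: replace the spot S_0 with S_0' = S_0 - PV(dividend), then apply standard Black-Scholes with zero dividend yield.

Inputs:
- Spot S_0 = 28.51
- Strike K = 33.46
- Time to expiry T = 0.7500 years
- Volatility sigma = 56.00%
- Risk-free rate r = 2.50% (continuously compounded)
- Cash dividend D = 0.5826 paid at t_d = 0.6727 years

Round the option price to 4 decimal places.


Answer: Price = 3.6849

Derivation:
PV(D) = D * exp(-r * t_d) = 0.5826 * 0.98332312 = 0.57288405
S_0' = S_0 - PV(D) = 28.5100 - 0.57288405 = 27.93711595
d1 = (ln(S_0'/K) + (r + sigma^2/2)*T) / (sigma*sqrt(T)) = -0.09081837
d2 = d1 - sigma*sqrt(T) = -0.57579260
exp(-rT) = 0.98142469
N(d1) = 0.46381846; N(d2) = 0.28237769
C = S_0' * N(d1) - K * exp(-rT) * N(d2) = 27.93711595 * 0.46381846 - 33.4600 * 0.98142469 * 0.28237769 = 3.6849


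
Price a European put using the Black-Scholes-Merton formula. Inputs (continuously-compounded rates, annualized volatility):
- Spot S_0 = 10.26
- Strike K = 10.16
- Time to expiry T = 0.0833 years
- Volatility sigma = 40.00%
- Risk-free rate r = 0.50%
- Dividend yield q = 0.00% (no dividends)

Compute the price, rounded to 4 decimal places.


d1 = (ln(S/K) + (r - q + 0.5*sigma^2) * T) / (sigma * sqrt(T)) = 0.14617014
d2 = d1 - sigma * sqrt(T) = 0.03072318
exp(-rT) = 0.99958359; exp(-qT) = 1.00000000
P = K * exp(-rT) * N(-d2) - S_0 * exp(-qT) * N(-d1)
N(-d1) = 0.44189354; N(-d2) = 0.48774515
P = 10.1600 * 0.99958359 * 0.48774515 - 10.2600 * 1.00000000 * 0.44189354 = 0.4196

Answer: Price = 0.4196


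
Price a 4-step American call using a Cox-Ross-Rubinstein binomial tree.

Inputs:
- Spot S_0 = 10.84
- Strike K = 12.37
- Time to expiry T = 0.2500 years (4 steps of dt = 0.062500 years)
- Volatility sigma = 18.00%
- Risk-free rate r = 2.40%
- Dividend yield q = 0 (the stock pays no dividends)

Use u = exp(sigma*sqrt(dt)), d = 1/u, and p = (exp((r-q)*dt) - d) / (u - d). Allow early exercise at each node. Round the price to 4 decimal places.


Answer: Price = V(0,0) = 0.0394

Derivation:
dt = T/N = 0.062500
u = exp(sigma*sqrt(dt)) = 1.046028; d = 1/u = 0.955997
p = (exp((r-q)*dt) - d) / (u - d) = 0.505425
Discount per step: exp(-r*dt) = 0.998501
Stock lattice S(k, i) with i counting down-moves:
  k=0: S(0,0) = 10.8400
  k=1: S(1,0) = 11.3389; S(1,1) = 10.3630
  k=2: S(2,0) = 11.8608; S(2,1) = 10.8400; S(2,2) = 9.9070
  k=3: S(3,0) = 12.4068; S(3,1) = 11.3389; S(3,2) = 10.3630; S(3,3) = 9.4711
  k=4: S(4,0) = 12.9778; S(4,1) = 11.8608; S(4,2) = 10.8400; S(4,3) = 9.9070; S(4,4) = 9.0543
Terminal payoffs V(N, i) = max(S_T - K, 0):
  V(4,0) = 0.607836; V(4,1) = 0.000000; V(4,2) = 0.000000; V(4,3) = 0.000000; V(4,4) = 0.000000
Backward induction: V(k, i) = exp(-r*dt) * [p * V(k+1, i) + (1-p) * V(k+1, i+1)]; then take max(V_cont, immediate exercise) for American.
  V(3,0) = exp(-r*dt) * [p*0.607836 + (1-p)*0.000000] = 0.306755; exercise = 0.036779; V(3,0) = max -> 0.306755
  V(3,1) = exp(-r*dt) * [p*0.000000 + (1-p)*0.000000] = 0.000000; exercise = 0.000000; V(3,1) = max -> 0.000000
  V(3,2) = exp(-r*dt) * [p*0.000000 + (1-p)*0.000000] = 0.000000; exercise = 0.000000; V(3,2) = max -> 0.000000
  V(3,3) = exp(-r*dt) * [p*0.000000 + (1-p)*0.000000] = 0.000000; exercise = 0.000000; V(3,3) = max -> 0.000000
  V(2,0) = exp(-r*dt) * [p*0.306755 + (1-p)*0.000000] = 0.154810; exercise = 0.000000; V(2,0) = max -> 0.154810
  V(2,1) = exp(-r*dt) * [p*0.000000 + (1-p)*0.000000] = 0.000000; exercise = 0.000000; V(2,1) = max -> 0.000000
  V(2,2) = exp(-r*dt) * [p*0.000000 + (1-p)*0.000000] = 0.000000; exercise = 0.000000; V(2,2) = max -> 0.000000
  V(1,0) = exp(-r*dt) * [p*0.154810 + (1-p)*0.000000] = 0.078127; exercise = 0.000000; V(1,0) = max -> 0.078127
  V(1,1) = exp(-r*dt) * [p*0.000000 + (1-p)*0.000000] = 0.000000; exercise = 0.000000; V(1,1) = max -> 0.000000
  V(0,0) = exp(-r*dt) * [p*0.078127 + (1-p)*0.000000] = 0.039428; exercise = 0.000000; V(0,0) = max -> 0.039428


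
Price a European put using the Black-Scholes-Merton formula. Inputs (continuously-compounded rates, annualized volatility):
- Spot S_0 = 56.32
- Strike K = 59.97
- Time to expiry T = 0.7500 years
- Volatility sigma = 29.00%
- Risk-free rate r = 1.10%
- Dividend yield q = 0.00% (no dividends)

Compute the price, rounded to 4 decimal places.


d1 = (ln(S/K) + (r - q + 0.5*sigma^2) * T) / (sigma * sqrt(T)) = -0.09160847
d2 = d1 - sigma * sqrt(T) = -0.34275583
exp(-rT) = 0.99178394; exp(-qT) = 1.00000000
P = K * exp(-rT) * N(-d2) - S_0 * exp(-qT) * N(-d1)
N(-d1) = 0.53649544; N(-d2) = 0.63410892
P = 59.9700 * 0.99178394 * 0.63410892 - 56.3200 * 1.00000000 * 0.53649544 = 7.4997

Answer: Price = 7.4997


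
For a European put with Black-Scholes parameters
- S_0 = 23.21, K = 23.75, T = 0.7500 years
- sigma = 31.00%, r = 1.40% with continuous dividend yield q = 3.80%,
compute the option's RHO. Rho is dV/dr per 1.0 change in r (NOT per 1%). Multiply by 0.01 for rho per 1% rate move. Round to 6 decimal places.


Answer: Rho = -10.803684

Derivation:
d1 = -0.0184819513; d2 = -0.2869498265
phi(d1) = 0.3988741504; exp(-qT) = 0.9719022941; exp(-rT) = 0.9895549326
N(-d2) = 0.6129246310
Rho = -K*T*exp(-rT)*N(-d2) = -23.7500 * 0.7500 * 0.9895549326 * 0.6129246310 = -10.803684


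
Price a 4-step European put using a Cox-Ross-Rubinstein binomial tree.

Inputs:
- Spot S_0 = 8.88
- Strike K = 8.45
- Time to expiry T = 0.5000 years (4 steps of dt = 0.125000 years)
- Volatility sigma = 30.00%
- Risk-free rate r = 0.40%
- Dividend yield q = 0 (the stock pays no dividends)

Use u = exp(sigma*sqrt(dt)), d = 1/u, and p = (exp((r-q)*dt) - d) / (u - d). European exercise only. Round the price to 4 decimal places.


Answer: Price = V(0,0) = 0.5455

Derivation:
dt = T/N = 0.125000
u = exp(sigma*sqrt(dt)) = 1.111895; d = 1/u = 0.899365
p = (exp((r-q)*dt) - d) / (u - d) = 0.475862
Discount per step: exp(-r*dt) = 0.999500
Stock lattice S(k, i) with i counting down-moves:
  k=0: S(0,0) = 8.8800
  k=1: S(1,0) = 9.8736; S(1,1) = 7.9864
  k=2: S(2,0) = 10.9784; S(2,1) = 8.8800; S(2,2) = 7.1827
  k=3: S(3,0) = 12.2069; S(3,1) = 9.8736; S(3,2) = 7.9864; S(3,3) = 6.4598
  k=4: S(4,0) = 13.5728; S(4,1) = 10.9784; S(4,2) = 8.8800; S(4,3) = 7.1827; S(4,4) = 5.8097
Terminal payoffs V(N, i) = max(K - S_T, 0):
  V(4,0) = 0.000000; V(4,1) = 0.000000; V(4,2) = 0.000000; V(4,3) = 1.267342; V(4,4) = 2.640250
Backward induction: V(k, i) = exp(-r*dt) * [p * V(k+1, i) + (1-p) * V(k+1, i+1)].
  V(3,0) = exp(-r*dt) * [p*0.000000 + (1-p)*0.000000] = 0.000000
  V(3,1) = exp(-r*dt) * [p*0.000000 + (1-p)*0.000000] = 0.000000
  V(3,2) = exp(-r*dt) * [p*0.000000 + (1-p)*1.267342] = 0.663931
  V(3,3) = exp(-r*dt) * [p*1.267342 + (1-p)*2.640250] = 1.985943
  V(2,0) = exp(-r*dt) * [p*0.000000 + (1-p)*0.000000] = 0.000000
  V(2,1) = exp(-r*dt) * [p*0.000000 + (1-p)*0.663931] = 0.347818
  V(2,2) = exp(-r*dt) * [p*0.663931 + (1-p)*1.985943] = 1.356170
  V(1,0) = exp(-r*dt) * [p*0.000000 + (1-p)*0.347818] = 0.182213
  V(1,1) = exp(-r*dt) * [p*0.347818 + (1-p)*1.356170] = 0.875896
  V(0,0) = exp(-r*dt) * [p*0.182213 + (1-p)*0.875896] = 0.545526


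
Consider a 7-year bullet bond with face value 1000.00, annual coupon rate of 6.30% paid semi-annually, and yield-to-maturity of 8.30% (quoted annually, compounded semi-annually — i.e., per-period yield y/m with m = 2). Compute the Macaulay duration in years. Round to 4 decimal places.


Answer: Macaulay duration = 5.6832 years

Derivation:
Coupon per period c = face * coupon_rate / m = 31.500000
Periods per year m = 2; per-period yield y/m = 0.041500
Number of cashflows N = 14
Cashflows (t years, CF_t, discount factor 1/(1+y/m)^(m*t), PV):
  t = 0.5000: CF_t = 31.500000, DF = 0.960154, PV = 30.244839
  t = 1.0000: CF_t = 31.500000, DF = 0.921895, PV = 29.039692
  t = 1.5000: CF_t = 31.500000, DF = 0.885161, PV = 27.882565
  t = 2.0000: CF_t = 31.500000, DF = 0.849890, PV = 26.771546
  t = 2.5000: CF_t = 31.500000, DF = 0.816025, PV = 25.704797
  t = 3.0000: CF_t = 31.500000, DF = 0.783510, PV = 24.680554
  t = 3.5000: CF_t = 31.500000, DF = 0.752290, PV = 23.697124
  t = 4.0000: CF_t = 31.500000, DF = 0.722314, PV = 22.752879
  t = 4.5000: CF_t = 31.500000, DF = 0.693532, PV = 21.846259
  t = 5.0000: CF_t = 31.500000, DF = 0.665897, PV = 20.975765
  t = 5.5000: CF_t = 31.500000, DF = 0.639364, PV = 20.139957
  t = 6.0000: CF_t = 31.500000, DF = 0.613887, PV = 19.337453
  t = 6.5000: CF_t = 31.500000, DF = 0.589426, PV = 18.566925
  t = 7.0000: CF_t = 1031.500000, DF = 0.565940, PV = 583.766800
Price P = sum_t PV_t = 895.407157
Macaulay numerator sum_t t * PV_t:
  t * PV_t at t = 0.5000: 15.122420
  t * PV_t at t = 1.0000: 29.039692
  t * PV_t at t = 1.5000: 41.823848
  t * PV_t at t = 2.0000: 53.543093
  t * PV_t at t = 2.5000: 64.261993
  t * PV_t at t = 3.0000: 74.041663
  t * PV_t at t = 3.5000: 82.939933
  t * PV_t at t = 4.0000: 91.011516
  t * PV_t at t = 4.5000: 98.308167
  t * PV_t at t = 5.0000: 104.878826
  t * PV_t at t = 5.5000: 110.769763
  t * PV_t at t = 6.0000: 116.024716
  t * PV_t at t = 6.5000: 120.685014
  t * PV_t at t = 7.0000: 4086.367602
Macaulay duration D = (sum_t t * PV_t) / P = 5088.818244 / 895.407157 = 5.683245


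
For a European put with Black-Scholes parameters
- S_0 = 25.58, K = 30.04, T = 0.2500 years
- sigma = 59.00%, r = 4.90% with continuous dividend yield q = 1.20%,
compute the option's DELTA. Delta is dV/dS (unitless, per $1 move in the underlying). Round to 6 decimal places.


Answer: Delta = -0.640875

Derivation:
d1 = -0.3659543415; d2 = -0.6609543415
phi(d1) = 0.3731033488; exp(-qT) = 0.9970044955; exp(-rT) = 0.9878247258
N(-d1) = 0.6428004270
Delta = -exp(-qT) * N(-d1) = -0.9970044955 * 0.6428004270 = -0.640875


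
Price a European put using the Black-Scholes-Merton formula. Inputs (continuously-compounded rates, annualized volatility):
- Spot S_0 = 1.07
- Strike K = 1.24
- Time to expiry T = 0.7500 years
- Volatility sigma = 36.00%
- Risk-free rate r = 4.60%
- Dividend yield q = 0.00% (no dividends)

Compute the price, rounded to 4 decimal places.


d1 = (ln(S/K) + (r - q + 0.5*sigma^2) * T) / (sigma * sqrt(T)) = -0.20641148
d2 = d1 - sigma * sqrt(T) = -0.51818063
exp(-rT) = 0.96608834; exp(-qT) = 1.00000000
P = K * exp(-rT) * N(-d2) - S_0 * exp(-qT) * N(-d1)
N(-d1) = 0.58176525; N(-d2) = 0.69783387
P = 1.2400 * 0.96608834 * 0.69783387 - 1.0700 * 1.00000000 * 0.58176525 = 0.2135

Answer: Price = 0.2135


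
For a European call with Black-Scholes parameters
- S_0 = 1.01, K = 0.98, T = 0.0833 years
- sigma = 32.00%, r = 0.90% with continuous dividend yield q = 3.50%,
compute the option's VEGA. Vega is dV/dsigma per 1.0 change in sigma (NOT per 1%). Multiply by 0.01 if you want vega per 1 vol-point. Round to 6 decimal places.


d1 = 0.3492101358; d2 = 0.2568525698
phi(d1) = 0.3753439803; exp(-qT) = 0.9970887459; exp(-rT) = 0.9992505810
Vega = S * exp(-qT) * phi(d1) * sqrt(T) = 1.0100 * 0.9970887459 * 0.3753439803 * 0.2886173938 = 0.109096

Answer: Vega = 0.109096


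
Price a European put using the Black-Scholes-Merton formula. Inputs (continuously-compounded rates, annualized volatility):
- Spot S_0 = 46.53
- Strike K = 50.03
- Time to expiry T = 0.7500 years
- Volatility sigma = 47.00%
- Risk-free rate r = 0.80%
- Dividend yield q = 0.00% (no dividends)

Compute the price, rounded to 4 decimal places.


Answer: Price = 9.4642

Derivation:
d1 = (ln(S/K) + (r - q + 0.5*sigma^2) * T) / (sigma * sqrt(T)) = 0.04007533
d2 = d1 - sigma * sqrt(T) = -0.36695661
exp(-rT) = 0.99401796; exp(-qT) = 1.00000000
P = K * exp(-rT) * N(-d2) - S_0 * exp(-qT) * N(-d1)
N(-d1) = 0.48401653; N(-d2) = 0.64317431
P = 50.0300 * 0.99401796 * 0.64317431 - 46.5300 * 1.00000000 * 0.48401653 = 9.4642


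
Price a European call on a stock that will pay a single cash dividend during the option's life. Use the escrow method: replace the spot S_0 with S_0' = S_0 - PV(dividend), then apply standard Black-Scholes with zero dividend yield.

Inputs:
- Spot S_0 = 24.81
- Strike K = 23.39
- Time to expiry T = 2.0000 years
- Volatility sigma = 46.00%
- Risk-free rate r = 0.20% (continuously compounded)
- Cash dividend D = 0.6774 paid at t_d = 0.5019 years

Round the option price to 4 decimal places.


Answer: Price = 6.4748

Derivation:
PV(D) = D * exp(-r * t_d) = 0.6774 * 0.99899670 = 0.67672037
S_0' = S_0 - PV(D) = 24.8100 - 0.67672037 = 24.13327963
d1 = (ln(S_0'/K) + (r + sigma^2/2)*T) / (sigma*sqrt(T)) = 0.37950606
d2 = d1 - sigma*sqrt(T) = -0.27103218
exp(-rT) = 0.99600799
N(d1) = 0.64784395; N(d2) = 0.39318314
C = S_0' * N(d1) - K * exp(-rT) * N(d2) = 24.13327963 * 0.64784395 - 23.3900 * 0.99600799 * 0.39318314 = 6.4748


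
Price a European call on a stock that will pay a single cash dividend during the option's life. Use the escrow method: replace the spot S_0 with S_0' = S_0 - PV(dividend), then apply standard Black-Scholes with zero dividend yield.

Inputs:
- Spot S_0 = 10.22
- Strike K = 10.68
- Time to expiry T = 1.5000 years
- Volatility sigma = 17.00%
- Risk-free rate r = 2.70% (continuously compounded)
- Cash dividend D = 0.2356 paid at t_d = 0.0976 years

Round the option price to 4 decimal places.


PV(D) = D * exp(-r * t_d) = 0.2356 * 0.99736827 = 0.23497996
S_0' = S_0 - PV(D) = 10.2200 - 0.23497996 = 9.98502004
d1 = (ln(S_0'/K) + (r + sigma^2/2)*T) / (sigma*sqrt(T)) = -0.02455186
d2 = d1 - sigma*sqrt(T) = -0.23275849
exp(-rT) = 0.96030916
N(d1) = 0.49020621; N(d2) = 0.40797447
C = S_0' * N(d1) - K * exp(-rT) * N(d2) = 9.98502004 * 0.49020621 - 10.6800 * 0.96030916 * 0.40797447 = 0.7105

Answer: Price = 0.7105


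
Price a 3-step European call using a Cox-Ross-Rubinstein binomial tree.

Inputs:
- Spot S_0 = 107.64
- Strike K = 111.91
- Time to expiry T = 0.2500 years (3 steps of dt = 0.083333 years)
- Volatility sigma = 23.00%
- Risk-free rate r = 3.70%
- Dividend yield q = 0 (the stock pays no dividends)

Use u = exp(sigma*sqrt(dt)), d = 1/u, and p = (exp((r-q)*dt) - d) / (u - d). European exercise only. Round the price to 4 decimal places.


dt = T/N = 0.083333
u = exp(sigma*sqrt(dt)) = 1.068649; d = 1/u = 0.935761
p = (exp((r-q)*dt) - d) / (u - d) = 0.506646
Discount per step: exp(-r*dt) = 0.996921
Stock lattice S(k, i) with i counting down-moves:
  k=0: S(0,0) = 107.6400
  k=1: S(1,0) = 115.0294; S(1,1) = 100.7253
  k=2: S(2,0) = 122.9260; S(2,1) = 107.6400; S(2,2) = 94.2548
  k=3: S(3,0) = 131.3648; S(3,1) = 115.0294; S(3,2) = 100.7253; S(3,3) = 88.2000
Terminal payoffs V(N, i) = max(S_T - K, 0):
  V(3,0) = 19.454798; V(3,1) = 3.119384; V(3,2) = 0.000000; V(3,3) = 0.000000
Backward induction: V(k, i) = exp(-r*dt) * [p * V(k+1, i) + (1-p) * V(k+1, i+1)].
  V(2,0) = exp(-r*dt) * [p*19.454798 + (1-p)*3.119384] = 11.360566
  V(2,1) = exp(-r*dt) * [p*3.119384 + (1-p)*0.000000] = 1.575556
  V(2,2) = exp(-r*dt) * [p*0.000000 + (1-p)*0.000000] = 0.000000
  V(1,0) = exp(-r*dt) * [p*11.360566 + (1-p)*1.575556] = 6.512975
  V(1,1) = exp(-r*dt) * [p*1.575556 + (1-p)*0.000000] = 0.795791
  V(0,0) = exp(-r*dt) * [p*6.512975 + (1-p)*0.795791] = 3.681010

Answer: Price = V(0,0) = 3.6810


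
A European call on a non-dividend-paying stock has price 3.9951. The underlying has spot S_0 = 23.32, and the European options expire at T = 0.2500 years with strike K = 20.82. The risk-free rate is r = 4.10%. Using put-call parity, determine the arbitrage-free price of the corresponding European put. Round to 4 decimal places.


Answer: Put price = 1.2828

Derivation:
Put-call parity: C - P = S_0 * exp(-qT) - K * exp(-rT).
S_0 * exp(-qT) = 23.3200 * 1.00000000 = 23.32000000
K * exp(-rT) = 20.8200 * 0.98980235 = 20.60768497
P = C - S*exp(-qT) + K*exp(-rT)
P = 3.9951 - 23.32000000 + 20.60768497 = 1.2828


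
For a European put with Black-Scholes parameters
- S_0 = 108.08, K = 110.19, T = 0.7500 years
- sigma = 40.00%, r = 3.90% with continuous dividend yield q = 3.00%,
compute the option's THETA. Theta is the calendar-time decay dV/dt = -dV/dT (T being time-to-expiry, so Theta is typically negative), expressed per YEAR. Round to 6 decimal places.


Answer: Theta = -8.624732

Derivation:
d1 = 0.1368768888; d2 = -0.2095332727
phi(d1) = 0.3952225818; exp(-qT) = 0.9777512372; exp(-rT) = 0.9711736407
Theta = -S*exp(-qT)*phi(d1)*sigma/(2*sqrt(T)) + r*K*exp(-rT)*N(-d2) - q*S*exp(-qT)*N(-d1)
N(-d1) = 0.4455640535; N(-d2) = 0.5829840180; sqrt(T) = 0.8660254038
Term 1 = -108.0800 * 0.9777512372 * 0.3952225818 * 0.4000 / (2 * 0.8660254038) = -9.6452796755
Term 2 = 0.0390 * 110.1900 * 0.9711736407 * 0.5829840180 = 2.4331020554
Term 3 = -0.0300 * 108.0800 * 0.9777512372 * 0.4455640535 = -1.4125541687
Theta = -9.6452796755 + (2.4331020554) + (-1.4125541687) = -8.624732


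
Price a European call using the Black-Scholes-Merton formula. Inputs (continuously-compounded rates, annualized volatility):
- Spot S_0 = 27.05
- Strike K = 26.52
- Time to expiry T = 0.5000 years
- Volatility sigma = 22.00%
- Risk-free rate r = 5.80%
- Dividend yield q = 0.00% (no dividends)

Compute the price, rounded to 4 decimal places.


d1 = (ln(S/K) + (r - q + 0.5*sigma^2) * T) / (sigma * sqrt(T)) = 0.39140186
d2 = d1 - sigma * sqrt(T) = 0.23583837
exp(-rT) = 0.97141646; exp(-qT) = 1.00000000
C = S_0 * exp(-qT) * N(d1) - K * exp(-rT) * N(d2)
N(d1) = 0.65224989; N(d2) = 0.59322095
C = 27.0500 * 1.00000000 * 0.65224989 - 26.5200 * 0.97141646 * 0.59322095 = 2.3608

Answer: Price = 2.3608


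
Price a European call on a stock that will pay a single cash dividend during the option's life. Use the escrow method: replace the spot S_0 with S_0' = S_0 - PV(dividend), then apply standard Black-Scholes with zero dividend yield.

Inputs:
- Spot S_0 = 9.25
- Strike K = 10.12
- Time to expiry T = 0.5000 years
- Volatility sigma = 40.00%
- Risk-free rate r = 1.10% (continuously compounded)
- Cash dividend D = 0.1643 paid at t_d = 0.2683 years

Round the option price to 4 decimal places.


Answer: Price = 0.6568

Derivation:
PV(D) = D * exp(-r * t_d) = 0.1643 * 0.99705305 = 0.16381582
S_0' = S_0 - PV(D) = 9.2500 - 0.16381582 = 9.08618418
d1 = (ln(S_0'/K) + (r + sigma^2/2)*T) / (sigma*sqrt(T)) = -0.22011748
d2 = d1 - sigma*sqrt(T) = -0.50296019
exp(-rT) = 0.99451510
N(d1) = 0.41288983; N(d2) = 0.30749613
C = S_0' * N(d1) - K * exp(-rT) * N(d2) = 9.08618418 * 0.41288983 - 10.1200 * 0.99451510 * 0.30749613 = 0.6568


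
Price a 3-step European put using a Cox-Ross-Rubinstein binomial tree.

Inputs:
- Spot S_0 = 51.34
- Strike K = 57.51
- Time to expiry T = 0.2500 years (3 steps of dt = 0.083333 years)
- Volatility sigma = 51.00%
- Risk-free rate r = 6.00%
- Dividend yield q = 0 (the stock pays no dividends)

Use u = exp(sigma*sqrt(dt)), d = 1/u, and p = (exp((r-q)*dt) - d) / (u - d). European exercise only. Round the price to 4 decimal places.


Answer: Price = V(0,0) = 8.4500

Derivation:
dt = T/N = 0.083333
u = exp(sigma*sqrt(dt)) = 1.158614; d = 1/u = 0.863100
p = (exp((r-q)*dt) - d) / (u - d) = 0.480222
Discount per step: exp(-r*dt) = 0.995012
Stock lattice S(k, i) with i counting down-moves:
  k=0: S(0,0) = 51.3400
  k=1: S(1,0) = 59.4832; S(1,1) = 44.3116
  k=2: S(2,0) = 68.9181; S(2,1) = 51.3400; S(2,2) = 38.2453
  k=3: S(3,0) = 79.8495; S(3,1) = 59.4832; S(3,2) = 44.3116; S(3,3) = 33.0096
Terminal payoffs V(N, i) = max(K - S_T, 0):
  V(3,0) = 0.000000; V(3,1) = 0.000000; V(3,2) = 13.198428; V(3,3) = 24.500440
Backward induction: V(k, i) = exp(-r*dt) * [p * V(k+1, i) + (1-p) * V(k+1, i+1)].
  V(2,0) = exp(-r*dt) * [p*0.000000 + (1-p)*0.000000] = 0.000000
  V(2,1) = exp(-r*dt) * [p*0.000000 + (1-p)*13.198428] = 6.826033
  V(2,2) = exp(-r*dt) * [p*13.198428 + (1-p)*24.500440] = 18.977835
  V(1,0) = exp(-r*dt) * [p*0.000000 + (1-p)*6.826033] = 3.530324
  V(1,1) = exp(-r*dt) * [p*6.826033 + (1-p)*18.977835] = 13.076721
  V(0,0) = exp(-r*dt) * [p*3.530324 + (1-p)*13.076721] = 8.449972


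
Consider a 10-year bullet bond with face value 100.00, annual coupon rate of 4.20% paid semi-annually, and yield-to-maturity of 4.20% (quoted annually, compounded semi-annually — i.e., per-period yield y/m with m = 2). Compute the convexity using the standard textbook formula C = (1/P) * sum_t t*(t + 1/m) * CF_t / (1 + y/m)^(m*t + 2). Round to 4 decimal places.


Answer: Convexity = 77.8090

Derivation:
Coupon per period c = face * coupon_rate / m = 2.100000
Periods per year m = 2; per-period yield y/m = 0.021000
Number of cashflows N = 20
Cashflows (t years, CF_t, discount factor 1/(1+y/m)^(m*t), PV):
  t = 0.5000: CF_t = 2.100000, DF = 0.979432, PV = 2.056807
  t = 1.0000: CF_t = 2.100000, DF = 0.959287, PV = 2.014502
  t = 1.5000: CF_t = 2.100000, DF = 0.939556, PV = 1.973068
  t = 2.0000: CF_t = 2.100000, DF = 0.920231, PV = 1.932486
  t = 2.5000: CF_t = 2.100000, DF = 0.901304, PV = 1.892738
  t = 3.0000: CF_t = 2.100000, DF = 0.882766, PV = 1.853808
  t = 3.5000: CF_t = 2.100000, DF = 0.864609, PV = 1.815679
  t = 4.0000: CF_t = 2.100000, DF = 0.846826, PV = 1.778334
  t = 4.5000: CF_t = 2.100000, DF = 0.829408, PV = 1.741757
  t = 5.0000: CF_t = 2.100000, DF = 0.812349, PV = 1.705933
  t = 5.5000: CF_t = 2.100000, DF = 0.795640, PV = 1.670845
  t = 6.0000: CF_t = 2.100000, DF = 0.779276, PV = 1.636479
  t = 6.5000: CF_t = 2.100000, DF = 0.763247, PV = 1.602820
  t = 7.0000: CF_t = 2.100000, DF = 0.747549, PV = 1.569853
  t = 7.5000: CF_t = 2.100000, DF = 0.732173, PV = 1.537564
  t = 8.0000: CF_t = 2.100000, DF = 0.717114, PV = 1.505939
  t = 8.5000: CF_t = 2.100000, DF = 0.702364, PV = 1.474965
  t = 9.0000: CF_t = 2.100000, DF = 0.687918, PV = 1.444628
  t = 9.5000: CF_t = 2.100000, DF = 0.673769, PV = 1.414914
  t = 10.0000: CF_t = 102.100000, DF = 0.659911, PV = 67.376881
Price P = sum_t PV_t = 100.000000
Convexity numerator sum_t t*(t + 1/m) * CF_t / (1+y/m)^(m*t + 2):
  t = 0.5000: term = 0.986534
  t = 1.0000: term = 2.898729
  t = 1.5000: term = 5.678215
  t = 2.0000: term = 9.269042
  t = 2.5000: term = 13.617593
  t = 3.0000: term = 18.672508
  t = 3.5000: term = 24.384601
  t = 4.0000: term = 30.706787
  t = 4.5000: term = 37.594010
  t = 5.0000: term = 45.003168
  t = 5.5000: term = 52.893047
  t = 6.0000: term = 61.224255
  t = 6.5000: term = 69.959156
  t = 7.0000: term = 79.061805
  t = 7.5000: term = 88.497893
  t = 8.0000: term = 98.234683
  t = 8.5000: term = 108.240959
  t = 9.0000: term = 118.486963
  t = 9.5000: term = 128.944350
  t = 10.0000: term = 6786.544720
Convexity = (1/P) * sum = 7780.899018 / 100.000000 = 77.808990


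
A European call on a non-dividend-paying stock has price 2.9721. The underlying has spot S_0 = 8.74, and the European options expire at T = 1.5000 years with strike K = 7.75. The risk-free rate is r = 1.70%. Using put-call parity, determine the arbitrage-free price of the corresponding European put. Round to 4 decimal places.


Answer: Put price = 1.7870

Derivation:
Put-call parity: C - P = S_0 * exp(-qT) - K * exp(-rT).
S_0 * exp(-qT) = 8.7400 * 1.00000000 = 8.74000000
K * exp(-rT) = 7.7500 * 0.97482238 = 7.55487344
P = C - S*exp(-qT) + K*exp(-rT)
P = 2.9721 - 8.74000000 + 7.55487344 = 1.7870


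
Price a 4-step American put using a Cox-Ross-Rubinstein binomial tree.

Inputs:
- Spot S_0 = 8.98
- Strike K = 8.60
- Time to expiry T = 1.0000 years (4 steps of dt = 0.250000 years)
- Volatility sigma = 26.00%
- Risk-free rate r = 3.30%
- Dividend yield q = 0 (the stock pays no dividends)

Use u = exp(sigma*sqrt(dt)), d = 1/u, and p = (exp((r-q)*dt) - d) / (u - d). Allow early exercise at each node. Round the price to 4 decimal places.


Answer: Price = V(0,0) = 0.6165

Derivation:
dt = T/N = 0.250000
u = exp(sigma*sqrt(dt)) = 1.138828; d = 1/u = 0.878095
p = (exp((r-q)*dt) - d) / (u - d) = 0.499318
Discount per step: exp(-r*dt) = 0.991784
Stock lattice S(k, i) with i counting down-moves:
  k=0: S(0,0) = 8.9800
  k=1: S(1,0) = 10.2267; S(1,1) = 7.8853
  k=2: S(2,0) = 11.6464; S(2,1) = 8.9800; S(2,2) = 6.9240
  k=3: S(3,0) = 13.2633; S(3,1) = 10.2267; S(3,2) = 7.8853; S(3,3) = 6.0800
  k=4: S(4,0) = 15.1046; S(4,1) = 11.6464; S(4,2) = 8.9800; S(4,3) = 6.9240; S(4,4) = 5.3388
Terminal payoffs V(N, i) = max(K - S_T, 0):
  V(4,0) = 0.000000; V(4,1) = 0.000000; V(4,2) = 0.000000; V(4,3) = 1.675957; V(4,4) = 3.261205
Backward induction: V(k, i) = exp(-r*dt) * [p * V(k+1, i) + (1-p) * V(k+1, i+1)]; then take max(V_cont, immediate exercise) for American.
  V(3,0) = exp(-r*dt) * [p*0.000000 + (1-p)*0.000000] = 0.000000; exercise = 0.000000; V(3,0) = max -> 0.000000
  V(3,1) = exp(-r*dt) * [p*0.000000 + (1-p)*0.000000] = 0.000000; exercise = 0.000000; V(3,1) = max -> 0.000000
  V(3,2) = exp(-r*dt) * [p*0.000000 + (1-p)*1.675957] = 0.832227; exercise = 0.714703; V(3,2) = max -> 0.832227
  V(3,3) = exp(-r*dt) * [p*1.675957 + (1-p)*3.261205] = 2.449371; exercise = 2.520029; V(3,3) = max -> 2.520029
  V(2,0) = exp(-r*dt) * [p*0.000000 + (1-p)*0.000000] = 0.000000; exercise = 0.000000; V(2,0) = max -> 0.000000
  V(2,1) = exp(-r*dt) * [p*0.000000 + (1-p)*0.832227] = 0.413257; exercise = 0.000000; V(2,1) = max -> 0.413257
  V(2,2) = exp(-r*dt) * [p*0.832227 + (1-p)*2.520029] = 1.663498; exercise = 1.675957; V(2,2) = max -> 1.675957
  V(1,0) = exp(-r*dt) * [p*0.000000 + (1-p)*0.413257] = 0.205211; exercise = 0.000000; V(1,0) = max -> 0.205211
  V(1,1) = exp(-r*dt) * [p*0.413257 + (1-p)*1.675957] = 1.036878; exercise = 0.714703; V(1,1) = max -> 1.036878
  V(0,0) = exp(-r*dt) * [p*0.205211 + (1-p)*1.036878] = 0.616504; exercise = 0.000000; V(0,0) = max -> 0.616504


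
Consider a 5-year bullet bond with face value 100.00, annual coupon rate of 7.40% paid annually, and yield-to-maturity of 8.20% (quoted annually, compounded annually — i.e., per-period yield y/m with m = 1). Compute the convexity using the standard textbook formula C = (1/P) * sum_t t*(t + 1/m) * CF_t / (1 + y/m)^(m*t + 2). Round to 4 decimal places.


Coupon per period c = face * coupon_rate / m = 7.400000
Periods per year m = 1; per-period yield y/m = 0.082000
Number of cashflows N = 5
Cashflows (t years, CF_t, discount factor 1/(1+y/m)^(m*t), PV):
  t = 1.0000: CF_t = 7.400000, DF = 0.924214, PV = 6.839187
  t = 2.0000: CF_t = 7.400000, DF = 0.854172, PV = 6.320875
  t = 3.0000: CF_t = 7.400000, DF = 0.789438, PV = 5.841844
  t = 4.0000: CF_t = 7.400000, DF = 0.729610, PV = 5.399116
  t = 5.0000: CF_t = 107.400000, DF = 0.674316, PV = 72.421577
Price P = sum_t PV_t = 96.822599
Convexity numerator sum_t t*(t + 1/m) * CF_t / (1+y/m)^(m*t + 2):
  t = 1.0000: term = 11.683688
  t = 2.0000: term = 32.394697
  t = 3.0000: term = 59.879293
  t = 4.0000: term = 92.235509
  t = 5.0000: term = 1855.815128
Convexity = (1/P) * sum = 2052.008315 / 96.822599 = 21.193485

Answer: Convexity = 21.1935
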